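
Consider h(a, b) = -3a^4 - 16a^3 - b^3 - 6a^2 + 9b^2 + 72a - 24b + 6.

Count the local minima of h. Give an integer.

1

h separates as a function of a plus a function of b, so ∇h=0 decouples.
∂h/∂a = -12(a - 1)(a + 2)(a + 3) = 0 at a ∈ {-3, -2, 1}; ∂h/∂b = -3(b - 4)(b - 2) = 0 at b ∈ {2, 4}.
The Hessian is diagonal: diag(h_aa, h_bb). Second derivatives: h_aa(-3)=-48, h_aa(-2)=36, h_aa(1)=-144; h_bb(2)=6, h_bb(4)=-6.
Local minima occur where both diagonal entries positive: (-2, 2). Count: 1.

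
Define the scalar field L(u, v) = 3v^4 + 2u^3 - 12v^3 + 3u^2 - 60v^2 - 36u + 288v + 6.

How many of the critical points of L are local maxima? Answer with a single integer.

1

L separates as a function of u plus a function of v, so ∇L=0 decouples.
∂L/∂u = 6(u - 2)(u + 3) = 0 at u ∈ {-3, 2}; ∂L/∂v = 12(v - 4)(v - 2)(v + 3) = 0 at v ∈ {-3, 2, 4}.
The Hessian is diagonal: diag(L_uu, L_vv). Second derivatives: L_uu(-3)=-30, L_uu(2)=30; L_vv(-3)=420, L_vv(2)=-120, L_vv(4)=168.
Local maxima occur where both diagonal entries negative: (-3, 2). Count: 1.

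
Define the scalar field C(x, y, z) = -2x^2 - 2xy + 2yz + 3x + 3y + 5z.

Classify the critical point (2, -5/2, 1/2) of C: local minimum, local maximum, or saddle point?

saddle point

The Hessian is constant: H = [[-4, -2, 0], [-2, 0, 2], [0, 2, 0]].
Leading principal minors: Δ₁ = -4, Δ₂ = -4, Δ₃ = 16.
The minors fit neither the all-positive nor the alternating-sign pattern, so H is indefinite: a saddle point.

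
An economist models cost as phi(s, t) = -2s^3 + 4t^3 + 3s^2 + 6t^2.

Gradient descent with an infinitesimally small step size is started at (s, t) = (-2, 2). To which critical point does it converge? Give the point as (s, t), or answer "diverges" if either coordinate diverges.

phi is separable, so gradient descent decouples: s follows -∂phi/∂s, t follows -∂phi/∂t.
∂phi/∂s = -6s(s - 1); at s=-2 this is -36, so s increases.
∂phi/∂t = 12t(t + 1); at t=2 this is 72, so t decreases.
s converges to its nearest critical value 0 (a local min of the s-part); t converges to 0. The iterate converges to (0, 0).

(0, 0)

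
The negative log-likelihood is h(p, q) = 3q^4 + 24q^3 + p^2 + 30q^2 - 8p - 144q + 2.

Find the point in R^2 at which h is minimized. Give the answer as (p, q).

(4, 1)

h(p,q) separates as A(p) + B(q) + 2, so its minimum is min A + min B + 2.
A'(p) = 2p - 8 vanishes at p ∈ {4}; B'(q) = 12(q - 1)(q + 3)(q + 4) vanishes at q ∈ {-4, -3, 1}.
Local minima of A (where A''>0): A(4)=-16. Local minima of B: B(-4)=288, B(1)=-87.
So the global minimum of h is A(4) + B(1) + 2 = -16 − 87 + 2 = -101, attained at (4, 1).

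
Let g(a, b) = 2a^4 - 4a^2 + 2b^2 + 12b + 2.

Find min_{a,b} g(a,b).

g(a,b) separates as P(a) + Q(b) + 2, so its minimum is min P + min Q + 2.
P'(a) = 8a(a - 1)(a + 1) vanishes at a ∈ {-1, 0, 1}; Q'(b) = 4b + 12 vanishes at b ∈ {-3}.
Local minima of P (where P''>0): P(-1)=-2, P(1)=-2. Local minima of Q: Q(-3)=-18.
So the global minimum of g is P(-1) + Q(-3) + 2 = -2 − 18 + 2 = -18, attained at (-1, -3).

-18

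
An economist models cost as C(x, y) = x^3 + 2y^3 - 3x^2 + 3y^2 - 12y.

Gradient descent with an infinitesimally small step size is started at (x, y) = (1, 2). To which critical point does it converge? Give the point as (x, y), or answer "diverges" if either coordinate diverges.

(2, 1)

C is separable, so gradient descent decouples: x follows -∂C/∂x, y follows -∂C/∂y.
∂C/∂x = 3x(x - 2); at x=1 this is -3, so x increases.
∂C/∂y = 6(y - 1)(y + 2); at y=2 this is 24, so y decreases.
x converges to its nearest critical value 2 (a local min of the x-part); y converges to 1. The iterate converges to (2, 1).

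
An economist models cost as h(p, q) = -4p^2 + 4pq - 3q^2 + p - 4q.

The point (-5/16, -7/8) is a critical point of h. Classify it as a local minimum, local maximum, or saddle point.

local maximum

The Hessian of h is constant: H = [[-8, 4], [4, -6]].
det(H) = (-8)·(-6) − 4² = 32.
det(H) > 0 and tr(H) = -14 < 0, so H is negative definite and the point is a local maximum.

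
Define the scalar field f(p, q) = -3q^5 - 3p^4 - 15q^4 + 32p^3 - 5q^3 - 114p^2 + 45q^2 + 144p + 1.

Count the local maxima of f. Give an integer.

4

f separates as a function of p plus a function of q, so ∇f=0 decouples.
∂f/∂p = -12(p - 4)(p - 3)(p - 1) = 0 at p ∈ {1, 3, 4}; ∂f/∂q = -15q(q - 1)(q + 2)(q + 3) = 0 at q ∈ {-3, -2, 0, 1}.
The Hessian is diagonal: diag(f_pp, f_qq). Second derivatives: f_pp(1)=-72, f_pp(3)=24, f_pp(4)=-36; f_qq(-3)=180, f_qq(-2)=-90, f_qq(0)=90, f_qq(1)=-180.
Local maxima occur where both diagonal entries negative: (1, -2), (1, 1), (4, -2), (4, 1). Count: 4.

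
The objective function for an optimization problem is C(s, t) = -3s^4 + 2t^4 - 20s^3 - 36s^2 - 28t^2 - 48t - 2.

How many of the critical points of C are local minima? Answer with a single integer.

2

C separates as a function of s plus a function of t, so ∇C=0 decouples.
∂C/∂s = -12s(s + 2)(s + 3) = 0 at s ∈ {-3, -2, 0}; ∂C/∂t = 8(t - 3)(t + 1)(t + 2) = 0 at t ∈ {-2, -1, 3}.
The Hessian is diagonal: diag(C_ss, C_tt). Second derivatives: C_ss(-3)=-36, C_ss(-2)=24, C_ss(0)=-72; C_tt(-2)=40, C_tt(-1)=-32, C_tt(3)=160.
Local minima occur where both diagonal entries positive: (-2, -2), (-2, 3). Count: 2.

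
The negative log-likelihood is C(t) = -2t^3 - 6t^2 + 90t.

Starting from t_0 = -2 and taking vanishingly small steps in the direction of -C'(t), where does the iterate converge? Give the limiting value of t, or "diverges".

C'(t) = -6(t - 3)(t + 5), so C'(-2) = 90.
Gradient descent moves in the -C' direction, i.e. t is decreasing.
The nearest critical point in that direction is t = -5, where C'' = 48 > 0 (a local minimum). The iterate converges there.

-5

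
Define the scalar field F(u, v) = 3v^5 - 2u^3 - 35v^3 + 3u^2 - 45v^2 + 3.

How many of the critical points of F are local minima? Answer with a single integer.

2

F separates as a function of u plus a function of v, so ∇F=0 decouples.
∂F/∂u = -6u(u - 1) = 0 at u ∈ {0, 1}; ∂F/∂v = 15v(v - 3)(v + 1)(v + 2) = 0 at v ∈ {-2, -1, 0, 3}.
The Hessian is diagonal: diag(F_uu, F_vv). Second derivatives: F_uu(0)=6, F_uu(1)=-6; F_vv(-2)=-150, F_vv(-1)=60, F_vv(0)=-90, F_vv(3)=900.
Local minima occur where both diagonal entries positive: (0, -1), (0, 3). Count: 2.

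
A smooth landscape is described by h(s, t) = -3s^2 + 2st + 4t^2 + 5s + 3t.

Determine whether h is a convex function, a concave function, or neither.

neither

h is quadratic, so its Hessian is the constant matrix H = [[-6, 2], [2, 8]].
det(H) = -52, tr(H) = 2.
det(H) < 0, so H is indefinite: neither convex nor concave.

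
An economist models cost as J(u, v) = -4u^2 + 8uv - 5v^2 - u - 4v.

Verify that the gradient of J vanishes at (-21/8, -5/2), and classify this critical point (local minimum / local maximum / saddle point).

local maximum

∇J = (-8u + 8v - 1, 8u - 10v - 4); substituting (-21/8, -5/2) gives ∇J = (0, 0), so (-21/8, -5/2) is indeed a critical point.
The Hessian of J is constant: H = [[-8, 8], [8, -10]].
det(H) = (-8)·(-10) − 8² = 16.
det(H) > 0 and tr(H) = -18 < 0, so H is negative definite and the point is a local maximum.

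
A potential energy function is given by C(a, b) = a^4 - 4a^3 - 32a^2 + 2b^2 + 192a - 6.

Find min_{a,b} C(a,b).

C(a,b) separates as P(a) + Q(b) − 6, so its minimum is min P + min Q − 6.
P'(a) = 4(a - 4)(a - 3)(a + 4) vanishes at a ∈ {-4, 3, 4}; Q'(b) = 4b vanishes at b ∈ {0}.
Local minima of P (where P''>0): P(-4)=-768, P(4)=256. Local minima of Q: Q(0)=0.
So the global minimum of C is P(-4) + Q(0) − 6 = -768 + 0 − 6 = -774, attained at (-4, 0).

-774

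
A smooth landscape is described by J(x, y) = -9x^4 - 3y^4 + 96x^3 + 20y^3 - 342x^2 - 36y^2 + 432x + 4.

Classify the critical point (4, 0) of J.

local maximum

The mixed partial ∂²J/∂x∂y is 0, so the Hessian at any point is diag(J_xx, J_yy) = diag(36(-3x^2 + 16x - 19), 12(-3y^2 + 10y - 6)).
At (4, 0): H = diag(-108, -72).
Both eigenvalues are negative, so H is negative definite: a local maximum.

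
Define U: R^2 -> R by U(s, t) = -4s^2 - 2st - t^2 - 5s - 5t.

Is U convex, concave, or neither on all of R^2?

U is quadratic, so its Hessian is the constant matrix H = [[-8, -2], [-2, -2]].
det(H) = 12, tr(H) = -10.
det(H) > 0 and tr(H) < 0, so H is negative definite everywhere: concave.

concave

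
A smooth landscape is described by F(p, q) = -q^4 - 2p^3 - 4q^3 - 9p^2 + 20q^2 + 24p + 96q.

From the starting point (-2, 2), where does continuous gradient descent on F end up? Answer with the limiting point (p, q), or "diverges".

F is separable, so gradient descent decouples: p follows -∂F/∂p, q follows -∂F/∂q.
∂F/∂p = -6(p - 1)(p + 4); at p=-2 this is 36, so p decreases.
∂F/∂q = -4(q - 3)(q + 2)(q + 4); at q=2 this is 96, so q decreases.
p converges to its nearest critical value -4 (a local min of the p-part); q converges to -2. The iterate converges to (-4, -2).

(-4, -2)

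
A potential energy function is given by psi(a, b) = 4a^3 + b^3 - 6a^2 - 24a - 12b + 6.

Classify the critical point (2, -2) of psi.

saddle point

The mixed partial ∂²psi/∂a∂b is 0, so the Hessian at any point is diag(psi_aa, psi_bb) = diag(12(2a - 1), 6b).
At (2, -2): H = diag(36, -12).
The eigenvalues have opposite signs, so H is indefinite: a saddle point.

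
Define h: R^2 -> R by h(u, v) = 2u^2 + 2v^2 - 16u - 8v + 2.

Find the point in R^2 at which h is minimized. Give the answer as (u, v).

h(u,v) separates as P(u) + Q(v) + 2, so its minimum is min P + min Q + 2.
P'(u) = 4u - 16 vanishes at u ∈ {4}; Q'(v) = 4v - 8 vanishes at v ∈ {2}.
Local minima of P (where P''>0): P(4)=-32. Local minima of Q: Q(2)=-8.
So the global minimum of h is P(4) + Q(2) + 2 = -32 − 8 + 2 = -38, attained at (4, 2).

(4, 2)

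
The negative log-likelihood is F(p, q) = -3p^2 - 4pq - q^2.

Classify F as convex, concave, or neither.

neither

F is quadratic, so its Hessian is the constant matrix H = [[-6, -4], [-4, -2]].
det(H) = -4, tr(H) = -8.
det(H) < 0, so H is indefinite: neither convex nor concave.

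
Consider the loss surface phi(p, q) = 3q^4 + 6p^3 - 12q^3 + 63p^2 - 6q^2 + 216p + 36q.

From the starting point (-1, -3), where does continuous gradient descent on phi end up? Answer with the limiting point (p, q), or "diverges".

(-3, -1)

phi is separable, so gradient descent decouples: p follows -∂phi/∂p, q follows -∂phi/∂q.
∂phi/∂p = 18(p + 3)(p + 4); at p=-1 this is 108, so p decreases.
∂phi/∂q = 12(q - 3)(q - 1)(q + 1); at q=-3 this is -576, so q increases.
p converges to its nearest critical value -3 (a local min of the p-part); q converges to -1. The iterate converges to (-3, -1).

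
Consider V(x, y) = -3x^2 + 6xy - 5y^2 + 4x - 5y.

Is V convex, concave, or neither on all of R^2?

concave

V is quadratic, so its Hessian is the constant matrix H = [[-6, 6], [6, -10]].
det(H) = 24, tr(H) = -16.
det(H) > 0 and tr(H) < 0, so H is negative definite everywhere: concave.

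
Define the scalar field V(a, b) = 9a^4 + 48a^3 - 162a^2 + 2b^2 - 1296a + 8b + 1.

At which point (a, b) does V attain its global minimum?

(3, -2)

V(a,b) separates as P(a) + Q(b) + 1, so its minimum is min P + min Q + 1.
P'(a) = 36(a - 3)(a + 3)(a + 4) vanishes at a ∈ {-4, -3, 3}; Q'(b) = 4b + 8 vanishes at b ∈ {-2}.
Local minima of P (where P''>0): P(-4)=1824, P(3)=-3321. Local minima of Q: Q(-2)=-8.
So the global minimum of V is P(3) + Q(-2) + 1 = -3321 − 8 + 1 = -3328, attained at (3, -2).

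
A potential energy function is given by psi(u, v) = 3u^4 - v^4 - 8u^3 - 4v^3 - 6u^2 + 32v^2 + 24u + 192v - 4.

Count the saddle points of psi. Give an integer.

psi separates as a function of u plus a function of v, so ∇psi=0 decouples.
∂psi/∂u = 12(u - 2)(u - 1)(u + 1) = 0 at u ∈ {-1, 1, 2}; ∂psi/∂v = -4(v - 4)(v + 3)(v + 4) = 0 at v ∈ {-4, -3, 4}.
The Hessian is diagonal: diag(psi_uu, psi_vv). Second derivatives: psi_uu(-1)=72, psi_uu(1)=-24, psi_uu(2)=36; psi_vv(-4)=-32, psi_vv(-3)=28, psi_vv(4)=-224.
Saddle points occur where the two diagonal entries have opposite signs: (-1, -4), (-1, 4), (1, -3), (2, -4), (2, 4). Count: 5.

5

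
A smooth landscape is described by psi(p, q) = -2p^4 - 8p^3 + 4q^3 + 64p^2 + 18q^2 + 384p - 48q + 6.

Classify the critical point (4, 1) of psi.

saddle point

The mixed partial ∂²psi/∂p∂q is 0, so the Hessian at any point is diag(psi_pp, psi_qq) = diag(8(-3p^2 - 6p + 16), 12(2q + 3)).
At (4, 1): H = diag(-448, 60).
The eigenvalues have opposite signs, so H is indefinite: a saddle point.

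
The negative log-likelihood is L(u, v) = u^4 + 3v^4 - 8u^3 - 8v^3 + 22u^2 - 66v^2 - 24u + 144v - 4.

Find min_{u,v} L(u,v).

-580

L(u,v) separates as P(u) + Q(v) − 4, so its minimum is min P + min Q − 4.
P'(u) = 4(u - 3)(u - 2)(u - 1) vanishes at u ∈ {1, 2, 3}; Q'(v) = 12(v - 4)(v - 1)(v + 3) vanishes at v ∈ {-3, 1, 4}.
Local minima of P (where P''>0): P(1)=-9, P(3)=-9. Local minima of Q: Q(-3)=-567, Q(4)=-224.
So the global minimum of L is P(1) + Q(-3) − 4 = -9 − 567 − 4 = -580, attained at (1, -3).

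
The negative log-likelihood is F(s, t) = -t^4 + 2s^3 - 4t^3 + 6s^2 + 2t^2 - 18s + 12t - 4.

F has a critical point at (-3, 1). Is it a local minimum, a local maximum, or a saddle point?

The mixed partial ∂²F/∂s∂t is 0, so the Hessian at any point is diag(F_ss, F_tt) = diag(12(s + 1), 4(-3t^2 - 6t + 1)).
At (-3, 1): H = diag(-24, -32).
Both eigenvalues are negative, so H is negative definite: a local maximum.

local maximum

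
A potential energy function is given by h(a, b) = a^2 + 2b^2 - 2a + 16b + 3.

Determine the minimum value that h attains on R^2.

-30

h(a,b) separates as P(a) + Q(b) + 3, so its minimum is min P + min Q + 3.
P'(a) = 2a - 2 vanishes at a ∈ {1}; Q'(b) = 4b + 16 vanishes at b ∈ {-4}.
Local minima of P (where P''>0): P(1)=-1. Local minima of Q: Q(-4)=-32.
So the global minimum of h is P(1) + Q(-4) + 3 = -1 − 32 + 3 = -30, attained at (1, -4).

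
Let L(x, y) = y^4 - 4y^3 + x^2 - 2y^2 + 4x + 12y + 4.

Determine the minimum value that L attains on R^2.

L(x,y) separates as P(x) + Q(y) + 4, so its minimum is min P + min Q + 4.
P'(x) = 2x + 4 vanishes at x ∈ {-2}; Q'(y) = 4(y - 3)(y - 1)(y + 1) vanishes at y ∈ {-1, 1, 3}.
Local minima of P (where P''>0): P(-2)=-4. Local minima of Q: Q(-1)=-9, Q(3)=-9.
So the global minimum of L is P(-2) + Q(-1) + 4 = -4 − 9 + 4 = -9, attained at (-2, -1).

-9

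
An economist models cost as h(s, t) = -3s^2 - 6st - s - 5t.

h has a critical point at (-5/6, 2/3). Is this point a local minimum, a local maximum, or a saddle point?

The Hessian of h is constant: H = [[-6, -6], [-6, 0]].
det(H) = (-6)·0 − (-6)² = -36.
Since det(H) < 0, H is indefinite and the critical point is a saddle point.

saddle point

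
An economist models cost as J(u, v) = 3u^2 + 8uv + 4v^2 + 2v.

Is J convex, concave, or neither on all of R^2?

neither

J is quadratic, so its Hessian is the constant matrix H = [[6, 8], [8, 8]].
det(H) = -16, tr(H) = 14.
det(H) < 0, so H is indefinite: neither convex nor concave.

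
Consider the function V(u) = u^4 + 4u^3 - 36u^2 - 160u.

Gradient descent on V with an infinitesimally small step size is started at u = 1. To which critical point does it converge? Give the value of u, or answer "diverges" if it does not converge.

V'(u) = 4(u - 4)(u + 2)(u + 5), so V'(1) = -216.
Gradient descent moves in the -V' direction, i.e. u is increasing.
The nearest critical point in that direction is u = 4, where V'' = 216 > 0 (a local minimum). The iterate converges there.

4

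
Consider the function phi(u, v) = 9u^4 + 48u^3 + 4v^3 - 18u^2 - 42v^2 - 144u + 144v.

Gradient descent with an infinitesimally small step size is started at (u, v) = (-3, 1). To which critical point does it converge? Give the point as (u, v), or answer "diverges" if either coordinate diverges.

phi is separable, so gradient descent decouples: u follows -∂phi/∂u, v follows -∂phi/∂v.
∂phi/∂u = 36(u - 1)(u + 1)(u + 4); at u=-3 this is 288, so u decreases.
∂phi/∂v = 12(v - 4)(v - 3); at v=1 this is 72, so v decreases.
The v-coordinate has no critical point in that direction and runs off to infinity.

diverges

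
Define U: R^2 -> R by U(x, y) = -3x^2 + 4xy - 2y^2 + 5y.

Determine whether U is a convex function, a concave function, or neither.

concave

U is quadratic, so its Hessian is the constant matrix H = [[-6, 4], [4, -4]].
det(H) = 8, tr(H) = -10.
det(H) > 0 and tr(H) < 0, so H is negative definite everywhere: concave.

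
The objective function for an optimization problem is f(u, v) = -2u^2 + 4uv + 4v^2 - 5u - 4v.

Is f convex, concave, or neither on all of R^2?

neither

f is quadratic, so its Hessian is the constant matrix H = [[-4, 4], [4, 8]].
det(H) = -48, tr(H) = 4.
det(H) < 0, so H is indefinite: neither convex nor concave.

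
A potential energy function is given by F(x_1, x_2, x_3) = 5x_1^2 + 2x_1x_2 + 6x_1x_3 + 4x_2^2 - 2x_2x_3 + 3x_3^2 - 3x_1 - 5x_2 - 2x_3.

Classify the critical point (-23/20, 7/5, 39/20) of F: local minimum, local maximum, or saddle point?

The Hessian is constant: H = [[10, 2, 6], [2, 8, -2], [6, -2, 6]].
Leading principal minors: Δ₁ = 10, Δ₂ = 76, Δ₃ = 80.
All leading minors are positive, so H is positive definite: a local minimum.

local minimum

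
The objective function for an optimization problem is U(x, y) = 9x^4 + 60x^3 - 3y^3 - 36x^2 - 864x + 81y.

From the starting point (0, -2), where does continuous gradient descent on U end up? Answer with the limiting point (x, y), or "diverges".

(2, -3)

U is separable, so gradient descent decouples: x follows -∂U/∂x, y follows -∂U/∂y.
∂U/∂x = 36(x - 2)(x + 3)(x + 4); at x=0 this is -864, so x increases.
∂U/∂y = -9(y - 3)(y + 3); at y=-2 this is 45, so y decreases.
x converges to its nearest critical value 2 (a local min of the x-part); y converges to -3. The iterate converges to (2, -3).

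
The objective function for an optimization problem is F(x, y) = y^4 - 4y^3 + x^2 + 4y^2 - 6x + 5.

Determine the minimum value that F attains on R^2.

-4

F(x,y) separates as P(x) + Q(y) + 5, so its minimum is min P + min Q + 5.
P'(x) = 2x - 6 vanishes at x ∈ {3}; Q'(y) = 4y(y - 2)(y - 1) vanishes at y ∈ {0, 1, 2}.
Local minima of P (where P''>0): P(3)=-9. Local minima of Q: Q(0)=0, Q(2)=0.
So the global minimum of F is P(3) + Q(0) + 5 = -9 + 0 + 5 = -4, attained at (3, 0).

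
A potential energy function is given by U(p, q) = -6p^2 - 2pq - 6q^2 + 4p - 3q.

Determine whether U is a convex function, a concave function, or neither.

concave

U is quadratic, so its Hessian is the constant matrix H = [[-12, -2], [-2, -12]].
det(H) = 140, tr(H) = -24.
det(H) > 0 and tr(H) < 0, so H is negative definite everywhere: concave.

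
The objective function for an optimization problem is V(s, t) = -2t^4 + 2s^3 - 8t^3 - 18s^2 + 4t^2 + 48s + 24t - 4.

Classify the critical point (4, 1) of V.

The mixed partial ∂²V/∂s∂t is 0, so the Hessian at any point is diag(V_ss, V_tt) = diag(12(s - 3), 8(-3t^2 - 6t + 1)).
At (4, 1): H = diag(12, -64).
The eigenvalues have opposite signs, so H is indefinite: a saddle point.

saddle point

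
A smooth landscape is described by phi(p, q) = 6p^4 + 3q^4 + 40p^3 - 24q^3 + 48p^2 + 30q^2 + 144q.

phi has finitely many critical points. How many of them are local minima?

4

phi separates as a function of p plus a function of q, so ∇phi=0 decouples.
∂phi/∂p = 24p(p + 1)(p + 4) = 0 at p ∈ {-4, -1, 0}; ∂phi/∂q = 12(q - 4)(q - 3)(q + 1) = 0 at q ∈ {-1, 3, 4}.
The Hessian is diagonal: diag(phi_pp, phi_qq). Second derivatives: phi_pp(-4)=288, phi_pp(-1)=-72, phi_pp(0)=96; phi_qq(-1)=240, phi_qq(3)=-48, phi_qq(4)=60.
Local minima occur where both diagonal entries positive: (-4, -1), (-4, 4), (0, -1), (0, 4). Count: 4.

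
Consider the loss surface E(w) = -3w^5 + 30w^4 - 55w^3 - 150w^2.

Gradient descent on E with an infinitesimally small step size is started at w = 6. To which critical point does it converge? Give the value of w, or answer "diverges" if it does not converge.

E'(w) = -15w(w - 5)(w - 4)(w + 1), so E'(6) = -1260.
Gradient descent moves in the -E' direction, i.e. w is increasing.
There is no critical point above w=6, and E' keeps the same sign, so the iterate runs off to +∞.

diverges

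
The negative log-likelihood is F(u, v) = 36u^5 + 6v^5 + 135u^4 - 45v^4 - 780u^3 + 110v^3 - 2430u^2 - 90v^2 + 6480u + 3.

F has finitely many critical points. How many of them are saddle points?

F separates as a function of u plus a function of v, so ∇F=0 decouples.
∂F/∂u = 180(u - 3)(u - 1)(u + 3)(u + 4) = 0 at u ∈ {-4, -3, 1, 3}; ∂F/∂v = 30v(v - 3)(v - 2)(v - 1) = 0 at v ∈ {0, 1, 2, 3}.
The Hessian is diagonal: diag(F_uu, F_vv). Second derivatives: F_uu(-4)=-6300, F_uu(-3)=4320, F_uu(1)=-7200, F_uu(3)=15120; F_vv(0)=-180, F_vv(1)=60, F_vv(2)=-60, F_vv(3)=180.
Saddle points occur where the two diagonal entries have opposite signs: (-4, 1), (-4, 3), (-3, 0), (-3, 2), (1, 1), (1, 3), (3, 0), (3, 2). Count: 8.

8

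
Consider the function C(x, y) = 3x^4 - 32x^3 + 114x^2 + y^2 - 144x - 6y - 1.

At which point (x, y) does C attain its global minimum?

C(x,y) separates as P(x) + Q(y) − 1, so its minimum is min P + min Q − 1.
P'(x) = 12(x - 4)(x - 3)(x - 1) vanishes at x ∈ {1, 3, 4}; Q'(y) = 2y - 6 vanishes at y ∈ {3}.
Local minima of P (where P''>0): P(1)=-59, P(4)=-32. Local minima of Q: Q(3)=-9.
So the global minimum of C is P(1) + Q(3) − 1 = -59 − 9 − 1 = -69, attained at (1, 3).

(1, 3)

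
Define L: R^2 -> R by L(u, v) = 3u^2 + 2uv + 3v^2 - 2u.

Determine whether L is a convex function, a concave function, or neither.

convex

L is quadratic, so its Hessian is the constant matrix H = [[6, 2], [2, 6]].
det(H) = 32, tr(H) = 12.
det(H) > 0 and tr(H) > 0, so H is positive definite everywhere: convex.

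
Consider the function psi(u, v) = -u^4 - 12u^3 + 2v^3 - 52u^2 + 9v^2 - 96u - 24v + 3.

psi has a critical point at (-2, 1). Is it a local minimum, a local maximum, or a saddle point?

The mixed partial ∂²psi/∂u∂v is 0, so the Hessian at any point is diag(psi_uu, psi_vv) = diag(-4(3u^2 + 18u + 26), 6(2v + 3)).
At (-2, 1): H = diag(-8, 30).
The eigenvalues have opposite signs, so H is indefinite: a saddle point.

saddle point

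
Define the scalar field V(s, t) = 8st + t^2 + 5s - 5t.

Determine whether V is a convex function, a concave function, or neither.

neither

V is quadratic, so its Hessian is the constant matrix H = [[0, 8], [8, 2]].
det(H) = -64, tr(H) = 2.
det(H) < 0, so H is indefinite: neither convex nor concave.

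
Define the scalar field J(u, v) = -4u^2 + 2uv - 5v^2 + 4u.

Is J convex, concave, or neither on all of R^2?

concave

J is quadratic, so its Hessian is the constant matrix H = [[-8, 2], [2, -10]].
det(H) = 76, tr(H) = -18.
det(H) > 0 and tr(H) < 0, so H is negative definite everywhere: concave.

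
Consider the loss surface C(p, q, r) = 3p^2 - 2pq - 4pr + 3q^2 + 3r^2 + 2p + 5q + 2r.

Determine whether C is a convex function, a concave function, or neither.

C is quadratic, so its Hessian is the constant matrix H = [[6, -2, -4], [-2, 6, 0], [-4, 0, 6]].
Leading principal minors: 6, 32, 96.
All positive ⇒ H ≻ 0 ⇒ convex.

convex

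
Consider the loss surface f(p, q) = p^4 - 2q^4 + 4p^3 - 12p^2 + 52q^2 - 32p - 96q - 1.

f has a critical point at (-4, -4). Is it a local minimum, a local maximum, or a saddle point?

saddle point

The mixed partial ∂²f/∂p∂q is 0, so the Hessian at any point is diag(f_pp, f_qq) = diag(12(p^2 + 2p - 2), 8(-3q^2 + 13)).
At (-4, -4): H = diag(72, -280).
The eigenvalues have opposite signs, so H is indefinite: a saddle point.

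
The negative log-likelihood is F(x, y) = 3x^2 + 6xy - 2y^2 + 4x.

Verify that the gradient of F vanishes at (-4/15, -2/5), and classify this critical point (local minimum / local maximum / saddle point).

saddle point

∇F = (6x + 6y + 4, 6x - 4y); substituting (-4/15, -2/5) gives ∇F = (0, 0), so (-4/15, -2/5) is indeed a critical point.
The Hessian of F is constant: H = [[6, 6], [6, -4]].
det(H) = 6·(-4) − 6² = -60.
Since det(H) < 0, H is indefinite and the critical point is a saddle point.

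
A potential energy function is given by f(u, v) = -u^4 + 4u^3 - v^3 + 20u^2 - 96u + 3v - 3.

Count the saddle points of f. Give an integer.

f separates as a function of u plus a function of v, so ∇f=0 decouples.
∂f/∂u = -4(u - 4)(u - 2)(u + 3) = 0 at u ∈ {-3, 2, 4}; ∂f/∂v = -3(v - 1)(v + 1) = 0 at v ∈ {-1, 1}.
The Hessian is diagonal: diag(f_uu, f_vv). Second derivatives: f_uu(-3)=-140, f_uu(2)=40, f_uu(4)=-56; f_vv(-1)=6, f_vv(1)=-6.
Saddle points occur where the two diagonal entries have opposite signs: (-3, -1), (2, 1), (4, -1). Count: 3.

3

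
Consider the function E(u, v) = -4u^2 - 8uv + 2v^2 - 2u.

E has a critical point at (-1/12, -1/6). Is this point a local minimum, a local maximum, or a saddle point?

The Hessian of E is constant: H = [[-8, -8], [-8, 4]].
det(H) = (-8)·4 − (-8)² = -96.
Since det(H) < 0, H is indefinite and the critical point is a saddle point.

saddle point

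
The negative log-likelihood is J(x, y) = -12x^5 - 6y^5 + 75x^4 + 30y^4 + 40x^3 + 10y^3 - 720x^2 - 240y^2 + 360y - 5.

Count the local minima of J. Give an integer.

J separates as a function of x plus a function of y, so ∇J=0 decouples.
∂J/∂x = -60x(x - 4)(x - 3)(x + 2) = 0 at x ∈ {-2, 0, 3, 4}; ∂J/∂y = -30(y - 3)(y - 2)(y - 1)(y + 2) = 0 at y ∈ {-2, 1, 2, 3}.
The Hessian is diagonal: diag(J_xx, J_yy). Second derivatives: J_xx(-2)=3600, J_xx(0)=-1440, J_xx(3)=900, J_xx(4)=-1440; J_yy(-2)=1800, J_yy(1)=-180, J_yy(2)=120, J_yy(3)=-300.
Local minima occur where both diagonal entries positive: (-2, -2), (-2, 2), (3, -2), (3, 2). Count: 4.

4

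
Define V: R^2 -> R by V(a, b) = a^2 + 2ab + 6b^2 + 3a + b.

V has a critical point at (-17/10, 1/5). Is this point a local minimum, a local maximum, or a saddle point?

The Hessian of V is constant: H = [[2, 2], [2, 12]].
det(H) = 2·12 − 2² = 20.
det(H) > 0 and tr(H) = 14 > 0, so H is positive definite and the point is a local minimum.

local minimum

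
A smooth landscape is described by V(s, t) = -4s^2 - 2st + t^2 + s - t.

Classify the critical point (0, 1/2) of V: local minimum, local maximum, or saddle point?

The Hessian of V is constant: H = [[-8, -2], [-2, 2]].
det(H) = (-8)·2 − (-2)² = -20.
Since det(H) < 0, H is indefinite and the critical point is a saddle point.

saddle point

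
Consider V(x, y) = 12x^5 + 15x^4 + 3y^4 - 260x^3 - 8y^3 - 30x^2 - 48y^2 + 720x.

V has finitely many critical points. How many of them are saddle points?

V separates as a function of x plus a function of y, so ∇V=0 decouples.
∂V/∂x = 60(x - 3)(x - 1)(x + 1)(x + 4) = 0 at x ∈ {-4, -1, 1, 3}; ∂V/∂y = 12y(y - 4)(y + 2) = 0 at y ∈ {-2, 0, 4}.
The Hessian is diagonal: diag(V_xx, V_yy). Second derivatives: V_xx(-4)=-6300, V_xx(-1)=1440, V_xx(1)=-1200, V_xx(3)=3360; V_yy(-2)=144, V_yy(0)=-96, V_yy(4)=288.
Saddle points occur where the two diagonal entries have opposite signs: (-4, -2), (-4, 4), (-1, 0), (1, -2), (1, 4), (3, 0). Count: 6.

6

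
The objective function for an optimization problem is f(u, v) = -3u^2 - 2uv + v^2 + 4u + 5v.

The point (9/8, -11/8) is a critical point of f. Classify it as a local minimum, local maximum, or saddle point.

saddle point

The Hessian of f is constant: H = [[-6, -2], [-2, 2]].
det(H) = (-6)·2 − (-2)² = -16.
Since det(H) < 0, H is indefinite and the critical point is a saddle point.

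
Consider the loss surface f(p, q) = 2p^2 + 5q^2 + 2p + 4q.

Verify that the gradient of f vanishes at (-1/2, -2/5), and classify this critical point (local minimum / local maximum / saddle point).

local minimum

∇f = (4p + 2, 10q + 4); substituting (-1/2, -2/5) gives ∇f = (0, 0), so (-1/2, -2/5) is indeed a critical point.
The Hessian of f is constant: H = [[4, 0], [0, 10]].
det(H) = 4·10 − 0² = 40.
det(H) > 0 and tr(H) = 14 > 0, so H is positive definite and the point is a local minimum.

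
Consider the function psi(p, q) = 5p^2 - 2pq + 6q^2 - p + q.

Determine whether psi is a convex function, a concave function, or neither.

convex

psi is quadratic, so its Hessian is the constant matrix H = [[10, -2], [-2, 12]].
det(H) = 116, tr(H) = 22.
det(H) > 0 and tr(H) > 0, so H is positive definite everywhere: convex.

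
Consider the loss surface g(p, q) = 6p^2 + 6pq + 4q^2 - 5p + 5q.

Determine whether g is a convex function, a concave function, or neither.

g is quadratic, so its Hessian is the constant matrix H = [[12, 6], [6, 8]].
det(H) = 60, tr(H) = 20.
det(H) > 0 and tr(H) > 0, so H is positive definite everywhere: convex.

convex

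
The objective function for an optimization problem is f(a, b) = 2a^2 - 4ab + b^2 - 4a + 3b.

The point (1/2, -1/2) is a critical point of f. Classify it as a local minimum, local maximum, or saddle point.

The Hessian of f is constant: H = [[4, -4], [-4, 2]].
det(H) = 4·2 − (-4)² = -8.
Since det(H) < 0, H is indefinite and the critical point is a saddle point.

saddle point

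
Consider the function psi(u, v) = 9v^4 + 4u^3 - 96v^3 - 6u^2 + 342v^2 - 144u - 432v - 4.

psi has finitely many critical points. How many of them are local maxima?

psi separates as a function of u plus a function of v, so ∇psi=0 decouples.
∂psi/∂u = 12(u - 4)(u + 3) = 0 at u ∈ {-3, 4}; ∂psi/∂v = 36(v - 4)(v - 3)(v - 1) = 0 at v ∈ {1, 3, 4}.
The Hessian is diagonal: diag(psi_uu, psi_vv). Second derivatives: psi_uu(-3)=-84, psi_uu(4)=84; psi_vv(1)=216, psi_vv(3)=-72, psi_vv(4)=108.
Local maxima occur where both diagonal entries negative: (-3, 3). Count: 1.

1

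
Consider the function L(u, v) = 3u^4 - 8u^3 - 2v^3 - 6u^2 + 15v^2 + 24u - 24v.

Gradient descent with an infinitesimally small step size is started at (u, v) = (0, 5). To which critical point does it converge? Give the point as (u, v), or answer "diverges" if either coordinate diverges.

diverges

L is separable, so gradient descent decouples: u follows -∂L/∂u, v follows -∂L/∂v.
∂L/∂u = 12(u - 2)(u - 1)(u + 1); at u=0 this is 24, so u decreases.
∂L/∂v = -6(v - 4)(v - 1); at v=5 this is -24, so v increases.
The v-coordinate has no critical point in that direction and runs off to infinity.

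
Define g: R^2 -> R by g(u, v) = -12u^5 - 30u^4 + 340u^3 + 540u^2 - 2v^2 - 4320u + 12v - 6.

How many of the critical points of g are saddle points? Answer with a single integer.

g separates as a function of u plus a function of v, so ∇g=0 decouples.
∂g/∂u = -60(u - 3)(u - 2)(u + 3)(u + 4) = 0 at u ∈ {-4, -3, 2, 3}; ∂g/∂v = -4(v - 3) = 0 at v ∈ {3}.
The Hessian is diagonal: diag(g_uu, g_vv). Second derivatives: g_uu(-4)=2520, g_uu(-3)=-1800, g_uu(2)=1800, g_uu(3)=-2520; g_vv(3)=-4.
Saddle points occur where the two diagonal entries have opposite signs: (-4, 3), (2, 3). Count: 2.

2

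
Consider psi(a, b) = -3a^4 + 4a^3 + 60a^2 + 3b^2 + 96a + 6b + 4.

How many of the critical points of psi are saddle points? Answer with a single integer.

psi separates as a function of a plus a function of b, so ∇psi=0 decouples.
∂psi/∂a = -12(a - 4)(a + 1)(a + 2) = 0 at a ∈ {-2, -1, 4}; ∂psi/∂b = 6(b + 1) = 0 at b ∈ {-1}.
The Hessian is diagonal: diag(psi_aa, psi_bb). Second derivatives: psi_aa(-2)=-72, psi_aa(-1)=60, psi_aa(4)=-360; psi_bb(-1)=6.
Saddle points occur where the two diagonal entries have opposite signs: (-2, -1), (4, -1). Count: 2.

2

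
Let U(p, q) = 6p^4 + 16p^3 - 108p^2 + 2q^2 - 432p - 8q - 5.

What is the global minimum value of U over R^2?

U(p,q) separates as A(p) + B(q) − 5, so its minimum is min A + min B − 5.
A'(p) = 24(p - 3)(p + 2)(p + 3) vanishes at p ∈ {-3, -2, 3}; B'(q) = 4q - 8 vanishes at q ∈ {2}.
Local minima of A (where A''>0): A(-3)=378, A(3)=-1350. Local minima of B: B(2)=-8.
So the global minimum of U is A(3) + B(2) − 5 = -1350 − 8 − 5 = -1363, attained at (3, 2).

-1363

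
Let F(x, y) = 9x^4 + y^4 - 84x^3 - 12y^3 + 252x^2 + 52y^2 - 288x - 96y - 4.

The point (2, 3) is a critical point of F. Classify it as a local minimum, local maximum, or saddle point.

local maximum

The mixed partial ∂²F/∂x∂y is 0, so the Hessian at any point is diag(F_xx, F_yy) = diag(36(3x^2 - 14x + 14), 4(3y^2 - 18y + 26)).
At (2, 3): H = diag(-72, -4).
Both eigenvalues are negative, so H is negative definite: a local maximum.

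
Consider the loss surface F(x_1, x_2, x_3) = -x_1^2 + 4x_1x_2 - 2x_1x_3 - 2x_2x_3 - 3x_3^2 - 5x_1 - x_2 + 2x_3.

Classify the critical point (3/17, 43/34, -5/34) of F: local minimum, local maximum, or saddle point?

The Hessian is constant: H = [[-2, 4, -2], [4, 0, -2], [-2, -2, -6]].
Leading principal minors: Δ₁ = -2, Δ₂ = -16, Δ₃ = 136.
The minors fit neither the all-positive nor the alternating-sign pattern, so H is indefinite: a saddle point.

saddle point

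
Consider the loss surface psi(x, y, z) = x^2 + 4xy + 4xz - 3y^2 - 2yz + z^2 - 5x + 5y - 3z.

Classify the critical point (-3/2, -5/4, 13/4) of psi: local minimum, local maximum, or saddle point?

The Hessian is constant: H = [[2, 4, 4], [4, -6, -2], [4, -2, 2]].
Leading principal minors: Δ₁ = 2, Δ₂ = -28, Δ₃ = -32.
The minors fit neither the all-positive nor the alternating-sign pattern, so H is indefinite: a saddle point.

saddle point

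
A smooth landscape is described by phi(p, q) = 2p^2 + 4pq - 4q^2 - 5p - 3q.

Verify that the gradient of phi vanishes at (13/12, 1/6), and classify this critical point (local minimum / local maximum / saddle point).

∇phi = (4p + 4q - 5, 4p - 8q - 3); substituting (13/12, 1/6) gives ∇phi = (0, 0), so (13/12, 1/6) is indeed a critical point.
The Hessian of phi is constant: H = [[4, 4], [4, -8]].
det(H) = 4·(-8) − 4² = -48.
Since det(H) < 0, H is indefinite and the critical point is a saddle point.

saddle point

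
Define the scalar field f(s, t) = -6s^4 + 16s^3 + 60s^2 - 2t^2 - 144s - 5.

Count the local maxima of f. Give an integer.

2

f separates as a function of s plus a function of t, so ∇f=0 decouples.
∂f/∂s = -24(s - 3)(s - 1)(s + 2) = 0 at s ∈ {-2, 1, 3}; ∂f/∂t = -4t = 0 at t ∈ {0}.
The Hessian is diagonal: diag(f_ss, f_tt). Second derivatives: f_ss(-2)=-360, f_ss(1)=144, f_ss(3)=-240; f_tt(0)=-4.
Local maxima occur where both diagonal entries negative: (-2, 0), (3, 0). Count: 2.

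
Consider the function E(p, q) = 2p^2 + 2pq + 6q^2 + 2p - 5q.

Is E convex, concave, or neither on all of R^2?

E is quadratic, so its Hessian is the constant matrix H = [[4, 2], [2, 12]].
det(H) = 44, tr(H) = 16.
det(H) > 0 and tr(H) > 0, so H is positive definite everywhere: convex.

convex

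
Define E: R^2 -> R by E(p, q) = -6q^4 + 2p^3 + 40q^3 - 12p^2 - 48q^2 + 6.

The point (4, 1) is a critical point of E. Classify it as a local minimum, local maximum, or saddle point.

local minimum

The mixed partial ∂²E/∂p∂q is 0, so the Hessian at any point is diag(E_pp, E_qq) = diag(12(p - 2), 24(-3q^2 + 10q - 4)).
At (4, 1): H = diag(24, 72).
Both eigenvalues are positive, so H is positive definite: a local minimum.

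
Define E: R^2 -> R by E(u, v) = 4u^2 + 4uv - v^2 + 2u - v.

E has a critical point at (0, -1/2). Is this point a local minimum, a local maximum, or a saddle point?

saddle point

The Hessian of E is constant: H = [[8, 4], [4, -2]].
det(H) = 8·(-2) − 4² = -32.
Since det(H) < 0, H is indefinite and the critical point is a saddle point.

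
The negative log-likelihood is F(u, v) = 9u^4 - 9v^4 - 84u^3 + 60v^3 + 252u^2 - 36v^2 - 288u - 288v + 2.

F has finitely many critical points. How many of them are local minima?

F separates as a function of u plus a function of v, so ∇F=0 decouples.
∂F/∂u = 36(u - 4)(u - 2)(u - 1) = 0 at u ∈ {1, 2, 4}; ∂F/∂v = -36(v - 4)(v - 2)(v + 1) = 0 at v ∈ {-1, 2, 4}.
The Hessian is diagonal: diag(F_uu, F_vv). Second derivatives: F_uu(1)=108, F_uu(2)=-72, F_uu(4)=216; F_vv(-1)=-540, F_vv(2)=216, F_vv(4)=-360.
Local minima occur where both diagonal entries positive: (1, 2), (4, 2). Count: 2.

2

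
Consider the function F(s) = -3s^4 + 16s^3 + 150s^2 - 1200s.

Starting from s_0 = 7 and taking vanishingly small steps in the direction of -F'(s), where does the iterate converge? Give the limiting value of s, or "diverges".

diverges

F'(s) = -12(s - 5)(s - 4)(s + 5), so F'(7) = -864.
Gradient descent moves in the -F' direction, i.e. s is increasing.
There is no critical point above s=7, and F' keeps the same sign, so the iterate runs off to +∞.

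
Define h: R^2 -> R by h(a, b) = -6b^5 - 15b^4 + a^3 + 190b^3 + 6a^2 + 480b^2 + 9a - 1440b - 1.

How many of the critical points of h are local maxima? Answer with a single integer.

h separates as a function of a plus a function of b, so ∇h=0 decouples.
∂h/∂a = 3(a + 1)(a + 3) = 0 at a ∈ {-3, -1}; ∂h/∂b = -30(b - 4)(b - 1)(b + 3)(b + 4) = 0 at b ∈ {-4, -3, 1, 4}.
The Hessian is diagonal: diag(h_aa, h_bb). Second derivatives: h_aa(-3)=-6, h_aa(-1)=6; h_bb(-4)=1200, h_bb(-3)=-840, h_bb(1)=1800, h_bb(4)=-5040.
Local maxima occur where both diagonal entries negative: (-3, -3), (-3, 4). Count: 2.

2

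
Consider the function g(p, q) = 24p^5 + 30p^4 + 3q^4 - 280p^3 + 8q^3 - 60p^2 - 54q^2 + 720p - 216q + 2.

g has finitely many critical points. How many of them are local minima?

g separates as a function of p plus a function of q, so ∇g=0 decouples.
∂g/∂p = 120(p - 2)(p - 1)(p + 1)(p + 3) = 0 at p ∈ {-3, -1, 1, 2}; ∂g/∂q = 12(q - 3)(q + 2)(q + 3) = 0 at q ∈ {-3, -2, 3}.
The Hessian is diagonal: diag(g_pp, g_qq). Second derivatives: g_pp(-3)=-4800, g_pp(-1)=1440, g_pp(1)=-960, g_pp(2)=1800; g_qq(-3)=72, g_qq(-2)=-60, g_qq(3)=360.
Local minima occur where both diagonal entries positive: (-1, -3), (-1, 3), (2, -3), (2, 3). Count: 4.

4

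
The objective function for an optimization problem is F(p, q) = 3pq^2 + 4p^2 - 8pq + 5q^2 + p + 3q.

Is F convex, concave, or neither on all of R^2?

neither

The term 3pq^2 is cubic, so the Hessian is not constant.
∂²F/∂q² = 6p + 10, which takes both signs as p varies (negative for sufficiently negative p). A diagonal entry of the Hessian changing sign means the Hessian is neither positive- nor negative-semidefinite on all of R^2.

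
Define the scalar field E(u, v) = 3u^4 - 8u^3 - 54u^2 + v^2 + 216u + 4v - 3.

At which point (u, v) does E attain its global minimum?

E(u,v) separates as P(u) + Q(v) − 3, so its minimum is min P + min Q − 3.
P'(u) = 12(u - 3)(u - 2)(u + 3) vanishes at u ∈ {-3, 2, 3}; Q'(v) = 2v + 4 vanishes at v ∈ {-2}.
Local minima of P (where P''>0): P(-3)=-675, P(3)=189. Local minima of Q: Q(-2)=-4.
So the global minimum of E is P(-3) + Q(-2) − 3 = -675 − 4 − 3 = -682, attained at (-3, -2).

(-3, -2)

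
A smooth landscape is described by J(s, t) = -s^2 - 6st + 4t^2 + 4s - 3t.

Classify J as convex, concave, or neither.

neither

J is quadratic, so its Hessian is the constant matrix H = [[-2, -6], [-6, 8]].
det(H) = -52, tr(H) = 6.
det(H) < 0, so H is indefinite: neither convex nor concave.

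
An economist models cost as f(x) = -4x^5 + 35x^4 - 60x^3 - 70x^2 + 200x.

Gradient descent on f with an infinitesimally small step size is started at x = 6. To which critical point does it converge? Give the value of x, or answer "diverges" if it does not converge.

f'(x) = -20(x - 5)(x - 2)(x - 1)(x + 1), so f'(6) = -2800.
Gradient descent moves in the -f' direction, i.e. x is increasing.
There is no critical point above x=6, and f' keeps the same sign, so the iterate runs off to +∞.

diverges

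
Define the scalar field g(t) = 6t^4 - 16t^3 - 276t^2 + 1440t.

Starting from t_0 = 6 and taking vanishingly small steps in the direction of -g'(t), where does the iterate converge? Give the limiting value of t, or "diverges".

4

g'(t) = 24(t - 4)(t - 3)(t + 5), so g'(6) = 1584.
Gradient descent moves in the -g' direction, i.e. t is decreasing.
The nearest critical point in that direction is t = 4, where g'' = 216 > 0 (a local minimum). The iterate converges there.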